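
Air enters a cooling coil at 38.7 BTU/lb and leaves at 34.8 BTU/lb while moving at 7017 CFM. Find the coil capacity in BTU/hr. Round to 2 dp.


Q = 4.5 * 7017 * (38.7 - 34.8) = 123148.35 BTU/hr

123148.35 BTU/hr


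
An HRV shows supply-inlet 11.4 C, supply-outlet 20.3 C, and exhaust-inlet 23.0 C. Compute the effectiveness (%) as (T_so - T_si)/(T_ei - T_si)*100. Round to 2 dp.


eff = (20.3-11.4)/(23.0-11.4)*100 = 76.72 %

76.72 %


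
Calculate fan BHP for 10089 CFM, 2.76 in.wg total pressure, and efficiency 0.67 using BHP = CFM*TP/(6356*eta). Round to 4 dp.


BHP = 10089 * 2.76 / (6356 * 0.67) = 6.5388 hp

6.5388 hp


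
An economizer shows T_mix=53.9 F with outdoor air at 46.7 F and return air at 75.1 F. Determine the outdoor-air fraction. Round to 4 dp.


frac = (53.9 - 75.1) / (46.7 - 75.1) = 0.7465

0.7465


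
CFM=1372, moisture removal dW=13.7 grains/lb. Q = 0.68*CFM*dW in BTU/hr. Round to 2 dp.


Q = 0.68 * 1372 * 13.7 = 12781.55 BTU/hr

12781.55 BTU/hr


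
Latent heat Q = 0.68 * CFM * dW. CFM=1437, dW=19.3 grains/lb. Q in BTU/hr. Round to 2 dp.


Q = 0.68 * 1437 * 19.3 = 18859.19 BTU/hr

18859.19 BTU/hr


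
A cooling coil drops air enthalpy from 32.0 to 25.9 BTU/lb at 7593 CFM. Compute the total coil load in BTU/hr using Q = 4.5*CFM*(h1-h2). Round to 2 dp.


Q = 4.5 * 7593 * (32.0 - 25.9) = 208427.85 BTU/hr

208427.85 BTU/hr


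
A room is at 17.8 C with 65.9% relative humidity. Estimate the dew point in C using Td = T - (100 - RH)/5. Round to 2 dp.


Td = 17.8 - (100-65.9)/5 = 10.98 C

10.98 C


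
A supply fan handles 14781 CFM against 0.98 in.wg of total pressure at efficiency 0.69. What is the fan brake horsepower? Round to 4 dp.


BHP = 14781 * 0.98 / (6356 * 0.69) = 3.3029 hp

3.3029 hp


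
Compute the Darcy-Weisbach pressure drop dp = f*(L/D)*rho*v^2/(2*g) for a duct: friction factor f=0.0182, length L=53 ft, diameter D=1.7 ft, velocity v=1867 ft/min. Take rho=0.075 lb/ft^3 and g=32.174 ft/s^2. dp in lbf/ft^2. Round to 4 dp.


v_fps = 1867/60 = 31.1167 ft/s
dp = 0.0182*(53/1.7)*0.075*31.1167^2/(2*32.174) = 0.6403 lbf/ft^2

0.6403 lbf/ft^2


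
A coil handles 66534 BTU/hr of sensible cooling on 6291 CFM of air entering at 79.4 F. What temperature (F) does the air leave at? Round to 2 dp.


dT = 66534/(1.08*6291) = 9.7926
T_leave = 79.4 - 9.7926 = 69.61 F

69.61 F


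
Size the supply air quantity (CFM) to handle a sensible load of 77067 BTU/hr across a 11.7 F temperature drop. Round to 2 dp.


CFM = 77067 / (1.08 * 11.7) = 6099.00

6099.00 CFM


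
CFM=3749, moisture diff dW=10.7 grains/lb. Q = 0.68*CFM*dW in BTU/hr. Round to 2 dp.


Q = 0.68 * 3749 * 10.7 = 27277.72 BTU/hr

27277.72 BTU/hr


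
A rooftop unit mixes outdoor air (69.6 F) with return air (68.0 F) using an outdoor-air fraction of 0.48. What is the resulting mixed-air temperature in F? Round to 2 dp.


T_mix = 0.48*69.6 + 0.52*68.0 = 68.77 F

68.77 F


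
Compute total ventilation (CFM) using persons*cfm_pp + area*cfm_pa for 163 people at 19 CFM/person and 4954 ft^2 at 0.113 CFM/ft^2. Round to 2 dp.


Total = 163*19 + 4954*0.113 = 3656.80 CFM

3656.80 CFM


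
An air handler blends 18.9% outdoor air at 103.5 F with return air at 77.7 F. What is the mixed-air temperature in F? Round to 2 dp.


T_mix = 77.7 + (18.9/100)*(103.5-77.7) = 82.58 F

82.58 F


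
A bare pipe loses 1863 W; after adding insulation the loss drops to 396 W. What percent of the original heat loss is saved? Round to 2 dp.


Savings = ((1863-396)/1863)*100 = 78.74 %

78.74 %


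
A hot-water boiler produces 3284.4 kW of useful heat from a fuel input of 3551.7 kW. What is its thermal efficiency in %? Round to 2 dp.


eta = (3284.4/3551.7)*100 = 92.47 %

92.47 %


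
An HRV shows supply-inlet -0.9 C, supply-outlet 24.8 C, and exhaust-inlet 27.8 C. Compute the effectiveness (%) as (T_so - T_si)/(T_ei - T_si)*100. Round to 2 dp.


eff = (24.8-(-0.9))/(27.8-(-0.9))*100 = 89.55 %

89.55 %


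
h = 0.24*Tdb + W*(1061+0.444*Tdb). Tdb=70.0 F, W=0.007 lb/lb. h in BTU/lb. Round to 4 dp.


h = 0.24*70.0 + 0.007*(1061+0.444*70.0) = 24.4446 BTU/lb

24.4446 BTU/lb


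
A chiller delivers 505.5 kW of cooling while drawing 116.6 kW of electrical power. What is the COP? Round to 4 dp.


COP = 505.5 / 116.6 = 4.3353

4.3353


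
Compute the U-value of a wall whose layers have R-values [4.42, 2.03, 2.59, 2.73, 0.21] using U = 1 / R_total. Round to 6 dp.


R_total = 4.42 + 2.03 + 2.59 + 2.73 + 0.21 = 11.98
U = 1/11.98 = 0.083472

0.083472


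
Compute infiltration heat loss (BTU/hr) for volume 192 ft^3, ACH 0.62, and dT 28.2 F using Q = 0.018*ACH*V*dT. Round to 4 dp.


Q = 0.018 * 0.62 * 192 * 28.2 = 60.4247 BTU/hr

60.4247 BTU/hr


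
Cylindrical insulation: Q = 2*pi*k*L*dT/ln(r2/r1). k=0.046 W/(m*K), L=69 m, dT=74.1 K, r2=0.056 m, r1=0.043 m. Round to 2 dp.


Q = 2*pi*0.046*69*74.1/ln(0.056/0.043) = 5594.38 W

5594.38 W


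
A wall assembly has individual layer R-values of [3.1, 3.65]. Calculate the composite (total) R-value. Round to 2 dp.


R_total = 3.1 + 3.65 = 6.75

6.75


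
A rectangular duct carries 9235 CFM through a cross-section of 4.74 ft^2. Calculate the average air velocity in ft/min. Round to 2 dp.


V = 9235 / 4.74 = 1948.31 ft/min

1948.31 ft/min


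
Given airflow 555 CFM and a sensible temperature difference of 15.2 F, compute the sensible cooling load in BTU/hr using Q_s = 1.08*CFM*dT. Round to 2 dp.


Q = 1.08 * 555 * 15.2 = 9110.88 BTU/hr

9110.88 BTU/hr


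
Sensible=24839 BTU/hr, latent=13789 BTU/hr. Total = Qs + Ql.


Qt = 24839 + 13789 = 38628 BTU/hr

38628 BTU/hr


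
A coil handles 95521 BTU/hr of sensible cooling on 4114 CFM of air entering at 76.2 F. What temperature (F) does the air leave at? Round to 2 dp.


dT = 95521/(1.08*4114) = 21.4986
T_leave = 76.2 - 21.4986 = 54.70 F

54.70 F


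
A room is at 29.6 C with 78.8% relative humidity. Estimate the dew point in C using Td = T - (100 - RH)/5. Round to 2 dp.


Td = 29.6 - (100-78.8)/5 = 25.36 C

25.36 C


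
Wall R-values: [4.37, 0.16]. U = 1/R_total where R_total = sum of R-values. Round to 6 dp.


R_total = 4.37 + 0.16 = 4.53
U = 1/4.53 = 0.220751

0.220751


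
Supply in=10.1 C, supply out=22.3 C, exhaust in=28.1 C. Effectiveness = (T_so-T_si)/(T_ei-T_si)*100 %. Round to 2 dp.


eff = (22.3-10.1)/(28.1-10.1)*100 = 67.78 %

67.78 %


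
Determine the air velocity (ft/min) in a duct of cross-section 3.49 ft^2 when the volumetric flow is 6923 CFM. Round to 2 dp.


V = 6923 / 3.49 = 1983.67 ft/min

1983.67 ft/min


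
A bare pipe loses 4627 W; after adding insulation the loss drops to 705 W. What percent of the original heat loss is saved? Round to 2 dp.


Savings = ((4627-705)/4627)*100 = 84.76 %

84.76 %


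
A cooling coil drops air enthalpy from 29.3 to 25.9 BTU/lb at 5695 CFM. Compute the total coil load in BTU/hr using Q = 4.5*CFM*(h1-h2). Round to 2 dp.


Q = 4.5 * 5695 * (29.3 - 25.9) = 87133.50 BTU/hr

87133.50 BTU/hr


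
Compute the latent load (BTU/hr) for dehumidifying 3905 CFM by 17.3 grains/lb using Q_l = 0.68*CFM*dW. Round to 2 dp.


Q = 0.68 * 3905 * 17.3 = 45938.42 BTU/hr

45938.42 BTU/hr


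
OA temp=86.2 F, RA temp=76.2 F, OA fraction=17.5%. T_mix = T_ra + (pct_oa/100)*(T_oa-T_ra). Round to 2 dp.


T_mix = 76.2 + (17.5/100)*(86.2-76.2) = 77.95 F

77.95 F


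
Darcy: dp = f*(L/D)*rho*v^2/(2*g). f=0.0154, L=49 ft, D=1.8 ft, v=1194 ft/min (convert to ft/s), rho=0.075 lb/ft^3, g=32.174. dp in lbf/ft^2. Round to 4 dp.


v_fps = 1194/60 = 19.9 ft/s
dp = 0.0154*(49/1.8)*0.075*19.9^2/(2*32.174) = 0.1935 lbf/ft^2

0.1935 lbf/ft^2


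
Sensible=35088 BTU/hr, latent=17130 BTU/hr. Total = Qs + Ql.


Qt = 35088 + 17130 = 52218 BTU/hr

52218 BTU/hr


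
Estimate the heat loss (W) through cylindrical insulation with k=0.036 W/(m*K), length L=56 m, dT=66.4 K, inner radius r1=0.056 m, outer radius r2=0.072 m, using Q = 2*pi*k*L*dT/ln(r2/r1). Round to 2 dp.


Q = 2*pi*0.036*56*66.4/ln(0.072/0.056) = 3346.73 W

3346.73 W


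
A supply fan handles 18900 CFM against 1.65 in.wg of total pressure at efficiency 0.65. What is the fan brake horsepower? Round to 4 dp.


BHP = 18900 * 1.65 / (6356 * 0.65) = 7.5483 hp

7.5483 hp


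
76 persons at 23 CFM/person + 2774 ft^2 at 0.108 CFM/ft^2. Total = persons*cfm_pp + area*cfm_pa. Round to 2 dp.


Total = 76*23 + 2774*0.108 = 2047.59 CFM

2047.59 CFM


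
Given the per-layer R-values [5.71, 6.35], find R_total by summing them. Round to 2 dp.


R_total = 5.71 + 6.35 = 12.06

12.06


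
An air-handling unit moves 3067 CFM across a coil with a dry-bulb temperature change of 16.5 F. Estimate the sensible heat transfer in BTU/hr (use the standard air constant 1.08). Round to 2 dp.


Q = 1.08 * 3067 * 16.5 = 54653.94 BTU/hr

54653.94 BTU/hr


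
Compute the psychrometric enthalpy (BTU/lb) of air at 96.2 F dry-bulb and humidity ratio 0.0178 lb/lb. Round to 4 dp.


h = 0.24*96.2 + 0.0178*(1061+0.444*96.2) = 42.7341 BTU/lb

42.7341 BTU/lb


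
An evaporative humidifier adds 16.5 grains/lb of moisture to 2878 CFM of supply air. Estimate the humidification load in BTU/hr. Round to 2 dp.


Q = 0.68 * 2878 * 16.5 = 32291.16 BTU/hr

32291.16 BTU/hr


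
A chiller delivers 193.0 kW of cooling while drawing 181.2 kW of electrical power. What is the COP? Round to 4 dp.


COP = 193.0 / 181.2 = 1.0651

1.0651


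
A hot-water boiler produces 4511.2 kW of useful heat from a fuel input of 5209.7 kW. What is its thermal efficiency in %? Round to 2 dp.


eta = (4511.2/5209.7)*100 = 86.59 %

86.59 %


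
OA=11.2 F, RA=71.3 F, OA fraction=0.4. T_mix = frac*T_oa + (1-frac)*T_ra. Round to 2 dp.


T_mix = 0.4*11.2 + 0.6*71.3 = 47.26 F

47.26 F


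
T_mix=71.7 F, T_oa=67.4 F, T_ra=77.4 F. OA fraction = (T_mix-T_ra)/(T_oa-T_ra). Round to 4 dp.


frac = (71.7 - 77.4) / (67.4 - 77.4) = 0.5700

0.5700


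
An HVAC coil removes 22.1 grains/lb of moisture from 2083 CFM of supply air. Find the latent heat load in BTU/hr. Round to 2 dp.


Q = 0.68 * 2083 * 22.1 = 31303.32 BTU/hr

31303.32 BTU/hr


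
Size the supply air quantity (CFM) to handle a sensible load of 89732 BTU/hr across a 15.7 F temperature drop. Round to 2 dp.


CFM = 89732 / (1.08 * 15.7) = 5292.05

5292.05 CFM


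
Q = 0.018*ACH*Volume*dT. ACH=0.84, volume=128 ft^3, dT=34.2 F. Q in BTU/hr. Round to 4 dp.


Q = 0.018 * 0.84 * 128 * 34.2 = 66.1893 BTU/hr

66.1893 BTU/hr


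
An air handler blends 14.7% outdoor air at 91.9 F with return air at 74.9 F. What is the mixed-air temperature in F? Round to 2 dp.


T_mix = 74.9 + (14.7/100)*(91.9-74.9) = 77.40 F

77.40 F


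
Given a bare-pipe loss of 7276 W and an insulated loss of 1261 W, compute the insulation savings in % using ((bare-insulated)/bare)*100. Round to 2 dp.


Savings = ((7276-1261)/7276)*100 = 82.67 %

82.67 %


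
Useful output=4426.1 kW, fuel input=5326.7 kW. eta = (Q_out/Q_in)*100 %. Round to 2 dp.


eta = (4426.1/5326.7)*100 = 83.09 %

83.09 %


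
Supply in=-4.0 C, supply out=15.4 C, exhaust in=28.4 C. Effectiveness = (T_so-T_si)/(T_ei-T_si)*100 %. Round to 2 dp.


eff = (15.4-(-4.0))/(28.4-(-4.0))*100 = 59.88 %

59.88 %


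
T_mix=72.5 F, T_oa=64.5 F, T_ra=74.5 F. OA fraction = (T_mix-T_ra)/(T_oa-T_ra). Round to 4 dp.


frac = (72.5 - 74.5) / (64.5 - 74.5) = 0.2000

0.2000


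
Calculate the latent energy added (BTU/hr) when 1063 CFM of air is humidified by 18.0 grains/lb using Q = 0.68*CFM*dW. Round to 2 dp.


Q = 0.68 * 1063 * 18.0 = 13011.12 BTU/hr

13011.12 BTU/hr


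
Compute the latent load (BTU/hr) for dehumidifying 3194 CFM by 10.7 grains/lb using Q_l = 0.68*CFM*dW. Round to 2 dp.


Q = 0.68 * 3194 * 10.7 = 23239.54 BTU/hr

23239.54 BTU/hr


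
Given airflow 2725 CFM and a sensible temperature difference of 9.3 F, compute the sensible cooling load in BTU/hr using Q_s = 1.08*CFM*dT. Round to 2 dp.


Q = 1.08 * 2725 * 9.3 = 27369.90 BTU/hr

27369.90 BTU/hr


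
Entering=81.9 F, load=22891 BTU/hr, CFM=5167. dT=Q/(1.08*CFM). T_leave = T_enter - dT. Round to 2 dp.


dT = 22891/(1.08*5167) = 4.1021
T_leave = 81.9 - 4.1021 = 77.80 F

77.80 F


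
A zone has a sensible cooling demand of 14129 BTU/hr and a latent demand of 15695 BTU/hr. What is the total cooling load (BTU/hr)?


Qt = 14129 + 15695 = 29824 BTU/hr

29824 BTU/hr


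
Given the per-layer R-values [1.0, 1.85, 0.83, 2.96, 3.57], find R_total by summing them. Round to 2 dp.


R_total = 1.0 + 1.85 + 0.83 + 2.96 + 3.57 = 10.21

10.21


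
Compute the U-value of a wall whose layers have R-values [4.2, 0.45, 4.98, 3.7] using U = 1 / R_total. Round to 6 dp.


R_total = 4.2 + 0.45 + 4.98 + 3.7 = 13.33
U = 1/13.33 = 0.075019

0.075019


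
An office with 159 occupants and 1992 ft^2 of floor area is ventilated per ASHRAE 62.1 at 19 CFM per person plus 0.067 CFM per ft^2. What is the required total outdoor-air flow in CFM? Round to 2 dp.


Total = 159*19 + 1992*0.067 = 3154.46 CFM

3154.46 CFM


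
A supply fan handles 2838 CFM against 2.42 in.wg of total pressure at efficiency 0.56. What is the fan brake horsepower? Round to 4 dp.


BHP = 2838 * 2.42 / (6356 * 0.56) = 1.9295 hp

1.9295 hp


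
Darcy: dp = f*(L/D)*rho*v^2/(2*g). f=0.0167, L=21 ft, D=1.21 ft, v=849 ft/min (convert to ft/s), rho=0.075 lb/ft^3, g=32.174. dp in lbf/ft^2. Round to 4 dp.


v_fps = 849/60 = 14.15 ft/s
dp = 0.0167*(21/1.21)*0.075*14.15^2/(2*32.174) = 0.0676 lbf/ft^2

0.0676 lbf/ft^2


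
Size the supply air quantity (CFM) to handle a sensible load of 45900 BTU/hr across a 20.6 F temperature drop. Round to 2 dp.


CFM = 45900 / (1.08 * 20.6) = 2063.11

2063.11 CFM


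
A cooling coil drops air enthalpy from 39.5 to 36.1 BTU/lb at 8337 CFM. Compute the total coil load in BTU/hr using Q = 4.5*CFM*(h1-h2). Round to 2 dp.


Q = 4.5 * 8337 * (39.5 - 36.1) = 127556.10 BTU/hr

127556.10 BTU/hr


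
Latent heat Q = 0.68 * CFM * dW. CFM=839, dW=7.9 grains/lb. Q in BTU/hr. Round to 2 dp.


Q = 0.68 * 839 * 7.9 = 4507.11 BTU/hr

4507.11 BTU/hr


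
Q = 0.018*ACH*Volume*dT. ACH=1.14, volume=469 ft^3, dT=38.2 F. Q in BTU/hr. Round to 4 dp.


Q = 0.018 * 1.14 * 469 * 38.2 = 367.6322 BTU/hr

367.6322 BTU/hr


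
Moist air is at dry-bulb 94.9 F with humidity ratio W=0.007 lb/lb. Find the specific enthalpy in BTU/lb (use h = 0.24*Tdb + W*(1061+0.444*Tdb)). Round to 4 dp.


h = 0.24*94.9 + 0.007*(1061+0.444*94.9) = 30.4979 BTU/lb

30.4979 BTU/lb


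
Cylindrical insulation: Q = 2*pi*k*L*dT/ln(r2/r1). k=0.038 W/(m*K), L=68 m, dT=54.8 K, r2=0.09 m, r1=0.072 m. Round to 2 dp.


Q = 2*pi*0.038*68*54.8/ln(0.09/0.072) = 3987.21 W

3987.21 W


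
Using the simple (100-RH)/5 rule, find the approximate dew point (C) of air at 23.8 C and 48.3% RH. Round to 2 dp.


Td = 23.8 - (100-48.3)/5 = 13.46 C

13.46 C


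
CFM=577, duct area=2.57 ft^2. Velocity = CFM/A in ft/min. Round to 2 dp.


V = 577 / 2.57 = 224.51 ft/min

224.51 ft/min


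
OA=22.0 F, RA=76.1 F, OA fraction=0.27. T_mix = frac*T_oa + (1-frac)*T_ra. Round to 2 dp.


T_mix = 0.27*22.0 + 0.73*76.1 = 61.49 F

61.49 F


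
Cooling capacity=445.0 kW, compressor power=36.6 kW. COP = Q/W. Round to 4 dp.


COP = 445.0 / 36.6 = 12.1585

12.1585


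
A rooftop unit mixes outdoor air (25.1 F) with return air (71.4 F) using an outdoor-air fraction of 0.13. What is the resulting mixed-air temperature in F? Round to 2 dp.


T_mix = 0.13*25.1 + 0.87*71.4 = 65.38 F

65.38 F


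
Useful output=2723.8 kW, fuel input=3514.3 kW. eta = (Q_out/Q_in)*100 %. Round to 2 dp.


eta = (2723.8/3514.3)*100 = 77.51 %

77.51 %


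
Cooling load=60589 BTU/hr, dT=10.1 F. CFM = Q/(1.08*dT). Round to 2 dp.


CFM = 60589 / (1.08 * 10.1) = 5554.55

5554.55 CFM


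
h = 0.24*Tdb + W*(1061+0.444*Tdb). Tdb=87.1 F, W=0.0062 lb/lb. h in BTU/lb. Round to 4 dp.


h = 0.24*87.1 + 0.0062*(1061+0.444*87.1) = 27.7220 BTU/lb

27.7220 BTU/lb


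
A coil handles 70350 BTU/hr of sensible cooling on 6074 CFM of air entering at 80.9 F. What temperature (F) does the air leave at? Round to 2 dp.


dT = 70350/(1.08*6074) = 10.7242
T_leave = 80.9 - 10.7242 = 70.18 F

70.18 F


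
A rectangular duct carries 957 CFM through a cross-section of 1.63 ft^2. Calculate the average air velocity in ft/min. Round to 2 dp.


V = 957 / 1.63 = 587.12 ft/min

587.12 ft/min


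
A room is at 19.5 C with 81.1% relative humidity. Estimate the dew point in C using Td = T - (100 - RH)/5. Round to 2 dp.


Td = 19.5 - (100-81.1)/5 = 15.72 C

15.72 C


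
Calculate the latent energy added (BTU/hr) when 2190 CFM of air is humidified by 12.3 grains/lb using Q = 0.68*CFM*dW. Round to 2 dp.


Q = 0.68 * 2190 * 12.3 = 18317.16 BTU/hr

18317.16 BTU/hr


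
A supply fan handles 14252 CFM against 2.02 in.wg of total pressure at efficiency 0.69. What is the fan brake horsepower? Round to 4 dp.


BHP = 14252 * 2.02 / (6356 * 0.69) = 6.5644 hp

6.5644 hp


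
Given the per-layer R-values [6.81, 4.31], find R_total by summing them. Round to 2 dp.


R_total = 6.81 + 4.31 = 11.12

11.12


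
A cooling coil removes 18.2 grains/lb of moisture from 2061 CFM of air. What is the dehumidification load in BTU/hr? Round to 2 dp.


Q = 0.68 * 2061 * 18.2 = 25506.94 BTU/hr

25506.94 BTU/hr


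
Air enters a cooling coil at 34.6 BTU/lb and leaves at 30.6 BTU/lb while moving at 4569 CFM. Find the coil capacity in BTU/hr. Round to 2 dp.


Q = 4.5 * 4569 * (34.6 - 30.6) = 82242.00 BTU/hr

82242.00 BTU/hr


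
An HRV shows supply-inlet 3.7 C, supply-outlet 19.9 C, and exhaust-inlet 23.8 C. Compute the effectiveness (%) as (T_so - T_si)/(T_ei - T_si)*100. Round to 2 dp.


eff = (19.9-3.7)/(23.8-3.7)*100 = 80.60 %

80.60 %


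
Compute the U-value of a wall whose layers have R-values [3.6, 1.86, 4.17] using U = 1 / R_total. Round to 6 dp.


R_total = 3.6 + 1.86 + 4.17 = 9.63
U = 1/9.63 = 0.103842

0.103842


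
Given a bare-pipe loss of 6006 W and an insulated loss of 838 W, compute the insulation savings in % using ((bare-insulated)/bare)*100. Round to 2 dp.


Savings = ((6006-838)/6006)*100 = 86.05 %

86.05 %


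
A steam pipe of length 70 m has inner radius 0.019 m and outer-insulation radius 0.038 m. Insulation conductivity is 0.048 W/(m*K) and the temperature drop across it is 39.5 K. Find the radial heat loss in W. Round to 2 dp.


Q = 2*pi*0.048*70*39.5/ln(0.038/0.019) = 1203.07 W

1203.07 W


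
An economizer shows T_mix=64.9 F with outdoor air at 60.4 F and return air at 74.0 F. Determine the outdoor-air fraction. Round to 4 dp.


frac = (64.9 - 74.0) / (60.4 - 74.0) = 0.6691

0.6691


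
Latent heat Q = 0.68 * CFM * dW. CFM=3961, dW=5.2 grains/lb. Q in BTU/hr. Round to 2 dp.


Q = 0.68 * 3961 * 5.2 = 14006.10 BTU/hr

14006.10 BTU/hr


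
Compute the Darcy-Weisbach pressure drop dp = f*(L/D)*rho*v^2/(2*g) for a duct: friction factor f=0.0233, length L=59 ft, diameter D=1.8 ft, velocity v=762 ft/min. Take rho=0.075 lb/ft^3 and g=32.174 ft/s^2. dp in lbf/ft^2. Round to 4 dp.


v_fps = 762/60 = 12.7 ft/s
dp = 0.0233*(59/1.8)*0.075*12.7^2/(2*32.174) = 0.1436 lbf/ft^2

0.1436 lbf/ft^2


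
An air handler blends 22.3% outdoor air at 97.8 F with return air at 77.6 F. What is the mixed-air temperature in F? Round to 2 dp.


T_mix = 77.6 + (22.3/100)*(97.8-77.6) = 82.10 F

82.10 F


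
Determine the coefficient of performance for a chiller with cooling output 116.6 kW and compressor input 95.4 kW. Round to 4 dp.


COP = 116.6 / 95.4 = 1.2222

1.2222


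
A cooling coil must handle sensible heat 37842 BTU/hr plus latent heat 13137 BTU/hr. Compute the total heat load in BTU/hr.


Qt = 37842 + 13137 = 50979 BTU/hr

50979 BTU/hr


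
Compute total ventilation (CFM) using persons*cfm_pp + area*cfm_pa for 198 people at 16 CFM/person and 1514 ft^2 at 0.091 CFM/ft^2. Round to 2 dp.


Total = 198*16 + 1514*0.091 = 3305.77 CFM

3305.77 CFM


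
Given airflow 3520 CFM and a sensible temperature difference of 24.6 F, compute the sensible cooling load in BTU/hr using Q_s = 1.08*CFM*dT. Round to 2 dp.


Q = 1.08 * 3520 * 24.6 = 93519.36 BTU/hr

93519.36 BTU/hr


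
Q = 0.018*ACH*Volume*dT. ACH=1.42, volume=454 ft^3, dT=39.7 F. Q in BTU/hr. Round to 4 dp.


Q = 0.018 * 1.42 * 454 * 39.7 = 460.6883 BTU/hr

460.6883 BTU/hr


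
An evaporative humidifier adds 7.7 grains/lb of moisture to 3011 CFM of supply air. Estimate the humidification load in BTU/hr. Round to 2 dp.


Q = 0.68 * 3011 * 7.7 = 15765.60 BTU/hr

15765.60 BTU/hr


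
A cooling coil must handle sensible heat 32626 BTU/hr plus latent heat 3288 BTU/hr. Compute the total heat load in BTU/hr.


Qt = 32626 + 3288 = 35914 BTU/hr

35914 BTU/hr


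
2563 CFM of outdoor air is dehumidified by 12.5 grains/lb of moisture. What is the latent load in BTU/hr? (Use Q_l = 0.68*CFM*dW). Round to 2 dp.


Q = 0.68 * 2563 * 12.5 = 21785.50 BTU/hr

21785.50 BTU/hr


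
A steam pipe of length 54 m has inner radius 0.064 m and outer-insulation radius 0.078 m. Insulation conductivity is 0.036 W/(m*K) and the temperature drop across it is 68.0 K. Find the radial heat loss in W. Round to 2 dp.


Q = 2*pi*0.036*54*68.0/ln(0.078/0.064) = 4198.58 W

4198.58 W


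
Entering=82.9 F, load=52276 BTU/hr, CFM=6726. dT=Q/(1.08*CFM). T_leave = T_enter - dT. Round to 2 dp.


dT = 52276/(1.08*6726) = 7.1965
T_leave = 82.9 - 7.1965 = 75.70 F

75.70 F


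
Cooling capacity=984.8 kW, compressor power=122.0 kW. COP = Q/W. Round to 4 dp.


COP = 984.8 / 122.0 = 8.0721

8.0721


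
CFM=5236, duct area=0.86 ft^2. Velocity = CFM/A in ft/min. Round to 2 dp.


V = 5236 / 0.86 = 6088.37 ft/min

6088.37 ft/min


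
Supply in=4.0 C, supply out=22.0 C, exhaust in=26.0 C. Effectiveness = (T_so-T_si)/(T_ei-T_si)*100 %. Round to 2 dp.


eff = (22.0-4.0)/(26.0-4.0)*100 = 81.82 %

81.82 %


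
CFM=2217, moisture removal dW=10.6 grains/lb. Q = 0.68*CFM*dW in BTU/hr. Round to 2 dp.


Q = 0.68 * 2217 * 10.6 = 15980.14 BTU/hr

15980.14 BTU/hr


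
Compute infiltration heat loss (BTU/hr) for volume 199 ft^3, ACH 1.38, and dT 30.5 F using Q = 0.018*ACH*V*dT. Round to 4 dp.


Q = 0.018 * 1.38 * 199 * 30.5 = 150.7664 BTU/hr

150.7664 BTU/hr


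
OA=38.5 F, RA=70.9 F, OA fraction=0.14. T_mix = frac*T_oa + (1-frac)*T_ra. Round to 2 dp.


T_mix = 0.14*38.5 + 0.86*70.9 = 66.36 F

66.36 F


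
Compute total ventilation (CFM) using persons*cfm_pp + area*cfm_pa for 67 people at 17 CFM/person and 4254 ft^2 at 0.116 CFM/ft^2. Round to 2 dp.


Total = 67*17 + 4254*0.116 = 1632.46 CFM

1632.46 CFM


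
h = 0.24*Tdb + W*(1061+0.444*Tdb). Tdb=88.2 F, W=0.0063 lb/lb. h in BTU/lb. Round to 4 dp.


h = 0.24*88.2 + 0.0063*(1061+0.444*88.2) = 28.0990 BTU/lb

28.0990 BTU/lb


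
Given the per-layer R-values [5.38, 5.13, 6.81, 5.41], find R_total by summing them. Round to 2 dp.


R_total = 5.38 + 5.13 + 6.81 + 5.41 = 22.73

22.73


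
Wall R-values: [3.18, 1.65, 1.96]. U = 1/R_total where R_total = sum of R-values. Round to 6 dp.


R_total = 3.18 + 1.65 + 1.96 = 6.79
U = 1/6.79 = 0.147275

0.147275


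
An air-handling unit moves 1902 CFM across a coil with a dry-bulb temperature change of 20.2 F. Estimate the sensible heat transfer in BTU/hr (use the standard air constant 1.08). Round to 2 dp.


Q = 1.08 * 1902 * 20.2 = 41494.03 BTU/hr

41494.03 BTU/hr


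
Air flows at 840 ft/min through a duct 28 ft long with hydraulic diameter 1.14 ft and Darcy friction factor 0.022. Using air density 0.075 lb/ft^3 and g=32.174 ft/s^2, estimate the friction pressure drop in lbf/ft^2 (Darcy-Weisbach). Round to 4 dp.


v_fps = 840/60 = 14.0 ft/s
dp = 0.022*(28/1.14)*0.075*14.0^2/(2*32.174) = 0.1234 lbf/ft^2

0.1234 lbf/ft^2


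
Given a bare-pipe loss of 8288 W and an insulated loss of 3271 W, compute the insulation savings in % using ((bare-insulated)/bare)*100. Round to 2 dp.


Savings = ((8288-3271)/8288)*100 = 60.53 %

60.53 %


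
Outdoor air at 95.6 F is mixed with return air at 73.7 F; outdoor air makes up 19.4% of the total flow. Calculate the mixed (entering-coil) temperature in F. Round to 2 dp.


T_mix = 73.7 + (19.4/100)*(95.6-73.7) = 77.95 F

77.95 F


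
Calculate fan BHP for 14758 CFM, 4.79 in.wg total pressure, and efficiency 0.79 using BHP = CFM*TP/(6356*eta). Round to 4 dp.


BHP = 14758 * 4.79 / (6356 * 0.79) = 14.0784 hp

14.0784 hp


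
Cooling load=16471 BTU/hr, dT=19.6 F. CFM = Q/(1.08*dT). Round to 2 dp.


CFM = 16471 / (1.08 * 19.6) = 778.11

778.11 CFM


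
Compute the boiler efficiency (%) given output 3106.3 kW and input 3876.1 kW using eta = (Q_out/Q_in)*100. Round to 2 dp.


eta = (3106.3/3876.1)*100 = 80.14 %

80.14 %


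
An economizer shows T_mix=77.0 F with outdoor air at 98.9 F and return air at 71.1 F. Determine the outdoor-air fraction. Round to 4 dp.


frac = (77.0 - 71.1) / (98.9 - 71.1) = 0.2122

0.2122


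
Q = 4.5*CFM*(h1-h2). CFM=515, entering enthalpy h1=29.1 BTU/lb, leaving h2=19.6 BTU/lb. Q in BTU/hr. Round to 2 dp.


Q = 4.5 * 515 * (29.1 - 19.6) = 22016.25 BTU/hr

22016.25 BTU/hr


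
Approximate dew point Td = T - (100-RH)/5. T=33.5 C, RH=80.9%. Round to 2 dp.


Td = 33.5 - (100-80.9)/5 = 29.68 C

29.68 C


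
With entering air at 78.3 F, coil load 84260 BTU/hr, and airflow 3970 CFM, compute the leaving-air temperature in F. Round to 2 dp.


dT = 84260/(1.08*3970) = 19.6520
T_leave = 78.3 - 19.6520 = 58.65 F

58.65 F


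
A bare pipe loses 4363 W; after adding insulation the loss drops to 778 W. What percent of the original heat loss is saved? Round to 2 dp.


Savings = ((4363-778)/4363)*100 = 82.17 %

82.17 %


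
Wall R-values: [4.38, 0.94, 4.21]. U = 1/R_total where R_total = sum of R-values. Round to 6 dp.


R_total = 4.38 + 0.94 + 4.21 = 9.53
U = 1/9.53 = 0.104932

0.104932


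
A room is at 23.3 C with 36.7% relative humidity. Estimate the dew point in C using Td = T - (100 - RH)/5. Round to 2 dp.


Td = 23.3 - (100-36.7)/5 = 10.64 C

10.64 C


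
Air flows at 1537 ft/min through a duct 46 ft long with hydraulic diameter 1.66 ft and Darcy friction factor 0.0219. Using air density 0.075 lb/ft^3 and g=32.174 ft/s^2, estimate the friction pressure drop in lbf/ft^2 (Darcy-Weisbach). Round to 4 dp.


v_fps = 1537/60 = 25.6167 ft/s
dp = 0.0219*(46/1.66)*0.075*25.6167^2/(2*32.174) = 0.4642 lbf/ft^2

0.4642 lbf/ft^2


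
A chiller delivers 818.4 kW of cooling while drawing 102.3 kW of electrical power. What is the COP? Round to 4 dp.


COP = 818.4 / 102.3 = 8.0000

8.0000


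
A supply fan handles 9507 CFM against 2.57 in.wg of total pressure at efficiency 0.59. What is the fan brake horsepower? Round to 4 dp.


BHP = 9507 * 2.57 / (6356 * 0.59) = 6.5154 hp

6.5154 hp


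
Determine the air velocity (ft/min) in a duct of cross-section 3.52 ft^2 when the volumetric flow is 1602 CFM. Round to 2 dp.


V = 1602 / 3.52 = 455.11 ft/min

455.11 ft/min


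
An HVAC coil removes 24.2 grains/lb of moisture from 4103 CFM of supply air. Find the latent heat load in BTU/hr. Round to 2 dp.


Q = 0.68 * 4103 * 24.2 = 67518.97 BTU/hr

67518.97 BTU/hr


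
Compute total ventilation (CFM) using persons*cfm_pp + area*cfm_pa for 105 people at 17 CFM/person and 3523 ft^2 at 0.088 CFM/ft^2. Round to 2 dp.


Total = 105*17 + 3523*0.088 = 2095.02 CFM

2095.02 CFM


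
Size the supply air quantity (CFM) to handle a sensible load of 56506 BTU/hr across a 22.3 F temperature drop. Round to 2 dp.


CFM = 56506 / (1.08 * 22.3) = 2346.20

2346.20 CFM


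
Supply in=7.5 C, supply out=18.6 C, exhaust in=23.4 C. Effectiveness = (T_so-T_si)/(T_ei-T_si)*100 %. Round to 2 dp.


eff = (18.6-7.5)/(23.4-7.5)*100 = 69.81 %

69.81 %


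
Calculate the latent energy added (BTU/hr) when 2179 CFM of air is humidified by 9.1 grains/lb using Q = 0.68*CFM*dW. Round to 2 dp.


Q = 0.68 * 2179 * 9.1 = 13483.65 BTU/hr

13483.65 BTU/hr


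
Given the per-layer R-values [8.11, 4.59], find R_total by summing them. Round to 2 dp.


R_total = 8.11 + 4.59 = 12.70

12.70


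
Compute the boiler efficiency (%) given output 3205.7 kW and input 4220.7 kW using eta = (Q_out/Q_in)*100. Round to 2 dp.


eta = (3205.7/4220.7)*100 = 75.95 %

75.95 %


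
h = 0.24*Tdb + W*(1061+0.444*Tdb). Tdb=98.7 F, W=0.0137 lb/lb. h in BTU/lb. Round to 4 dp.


h = 0.24*98.7 + 0.0137*(1061+0.444*98.7) = 38.8241 BTU/lb

38.8241 BTU/lb


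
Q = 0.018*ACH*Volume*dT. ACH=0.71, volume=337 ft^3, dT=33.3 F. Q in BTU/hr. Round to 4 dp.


Q = 0.018 * 0.71 * 337 * 33.3 = 143.4184 BTU/hr

143.4184 BTU/hr


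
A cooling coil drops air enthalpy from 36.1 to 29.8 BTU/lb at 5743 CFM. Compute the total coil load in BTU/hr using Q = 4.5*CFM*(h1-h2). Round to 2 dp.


Q = 4.5 * 5743 * (36.1 - 29.8) = 162814.05 BTU/hr

162814.05 BTU/hr


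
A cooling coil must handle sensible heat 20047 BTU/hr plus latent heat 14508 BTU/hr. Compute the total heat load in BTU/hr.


Qt = 20047 + 14508 = 34555 BTU/hr

34555 BTU/hr


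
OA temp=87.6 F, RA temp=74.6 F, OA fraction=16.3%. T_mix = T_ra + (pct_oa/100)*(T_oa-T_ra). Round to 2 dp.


T_mix = 74.6 + (16.3/100)*(87.6-74.6) = 76.72 F

76.72 F


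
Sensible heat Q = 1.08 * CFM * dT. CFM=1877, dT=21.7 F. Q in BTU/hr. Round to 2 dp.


Q = 1.08 * 1877 * 21.7 = 43989.37 BTU/hr

43989.37 BTU/hr


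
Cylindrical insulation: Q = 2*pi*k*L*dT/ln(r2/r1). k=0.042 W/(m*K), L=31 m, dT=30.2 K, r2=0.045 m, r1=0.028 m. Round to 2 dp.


Q = 2*pi*0.042*31*30.2/ln(0.045/0.028) = 520.71 W

520.71 W


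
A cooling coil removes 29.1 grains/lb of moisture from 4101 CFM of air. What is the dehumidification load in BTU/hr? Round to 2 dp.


Q = 0.68 * 4101 * 29.1 = 81150.59 BTU/hr

81150.59 BTU/hr


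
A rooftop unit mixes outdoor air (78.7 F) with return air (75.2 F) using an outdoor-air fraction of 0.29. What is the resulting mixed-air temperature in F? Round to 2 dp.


T_mix = 0.29*78.7 + 0.71*75.2 = 76.22 F

76.22 F


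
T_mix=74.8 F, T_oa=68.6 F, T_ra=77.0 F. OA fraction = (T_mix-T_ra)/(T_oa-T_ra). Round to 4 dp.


frac = (74.8 - 77.0) / (68.6 - 77.0) = 0.2619

0.2619


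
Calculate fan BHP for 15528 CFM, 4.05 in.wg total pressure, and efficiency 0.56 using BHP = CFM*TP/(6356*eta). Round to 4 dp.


BHP = 15528 * 4.05 / (6356 * 0.56) = 17.6685 hp

17.6685 hp


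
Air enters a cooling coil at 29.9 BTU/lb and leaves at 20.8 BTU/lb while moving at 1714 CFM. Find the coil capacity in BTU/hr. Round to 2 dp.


Q = 4.5 * 1714 * (29.9 - 20.8) = 70188.30 BTU/hr

70188.30 BTU/hr


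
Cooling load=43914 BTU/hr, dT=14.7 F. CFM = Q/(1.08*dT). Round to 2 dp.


CFM = 43914 / (1.08 * 14.7) = 2766.06

2766.06 CFM


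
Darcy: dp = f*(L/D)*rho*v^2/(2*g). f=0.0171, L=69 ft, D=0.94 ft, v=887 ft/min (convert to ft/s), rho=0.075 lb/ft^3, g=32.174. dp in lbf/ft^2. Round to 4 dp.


v_fps = 887/60 = 14.7833 ft/s
dp = 0.0171*(69/0.94)*0.075*14.7833^2/(2*32.174) = 0.3197 lbf/ft^2

0.3197 lbf/ft^2


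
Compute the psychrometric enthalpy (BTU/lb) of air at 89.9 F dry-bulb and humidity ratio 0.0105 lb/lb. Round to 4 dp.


h = 0.24*89.9 + 0.0105*(1061+0.444*89.9) = 33.1356 BTU/lb

33.1356 BTU/lb


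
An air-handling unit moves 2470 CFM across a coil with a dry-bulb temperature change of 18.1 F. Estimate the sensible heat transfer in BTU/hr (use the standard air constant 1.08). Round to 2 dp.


Q = 1.08 * 2470 * 18.1 = 48283.56 BTU/hr

48283.56 BTU/hr


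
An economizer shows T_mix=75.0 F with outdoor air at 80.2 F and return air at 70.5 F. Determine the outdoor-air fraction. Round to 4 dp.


frac = (75.0 - 70.5) / (80.2 - 70.5) = 0.4639

0.4639


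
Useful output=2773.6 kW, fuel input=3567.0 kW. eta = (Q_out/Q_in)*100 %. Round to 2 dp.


eta = (2773.6/3567.0)*100 = 77.76 %

77.76 %


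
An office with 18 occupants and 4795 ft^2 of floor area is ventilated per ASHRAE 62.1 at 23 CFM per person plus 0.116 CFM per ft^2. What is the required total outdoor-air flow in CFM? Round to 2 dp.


Total = 18*23 + 4795*0.116 = 970.22 CFM

970.22 CFM


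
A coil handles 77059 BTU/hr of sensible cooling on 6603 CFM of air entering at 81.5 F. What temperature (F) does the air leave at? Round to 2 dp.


dT = 77059/(1.08*6603) = 10.8058
T_leave = 81.5 - 10.8058 = 70.69 F

70.69 F


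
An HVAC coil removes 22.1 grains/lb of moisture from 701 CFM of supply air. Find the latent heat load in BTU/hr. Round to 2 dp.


Q = 0.68 * 701 * 22.1 = 10534.63 BTU/hr

10534.63 BTU/hr


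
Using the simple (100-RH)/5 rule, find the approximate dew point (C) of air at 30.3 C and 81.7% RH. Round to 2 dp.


Td = 30.3 - (100-81.7)/5 = 26.64 C

26.64 C


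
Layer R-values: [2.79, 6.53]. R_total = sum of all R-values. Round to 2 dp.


R_total = 2.79 + 6.53 = 9.32

9.32


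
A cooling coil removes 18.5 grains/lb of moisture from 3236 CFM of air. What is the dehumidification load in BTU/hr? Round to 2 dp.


Q = 0.68 * 3236 * 18.5 = 40708.88 BTU/hr

40708.88 BTU/hr


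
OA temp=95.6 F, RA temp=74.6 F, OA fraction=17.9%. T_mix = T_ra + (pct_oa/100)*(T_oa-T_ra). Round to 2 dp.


T_mix = 74.6 + (17.9/100)*(95.6-74.6) = 78.36 F

78.36 F


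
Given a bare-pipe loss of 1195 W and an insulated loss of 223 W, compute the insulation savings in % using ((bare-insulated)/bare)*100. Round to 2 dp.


Savings = ((1195-223)/1195)*100 = 81.34 %

81.34 %


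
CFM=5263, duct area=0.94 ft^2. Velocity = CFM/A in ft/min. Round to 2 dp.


V = 5263 / 0.94 = 5598.94 ft/min

5598.94 ft/min


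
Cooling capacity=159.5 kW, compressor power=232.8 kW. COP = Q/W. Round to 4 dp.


COP = 159.5 / 232.8 = 0.6851

0.6851


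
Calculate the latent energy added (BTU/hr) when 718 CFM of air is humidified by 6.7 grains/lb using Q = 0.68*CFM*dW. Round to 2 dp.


Q = 0.68 * 718 * 6.7 = 3271.21 BTU/hr

3271.21 BTU/hr


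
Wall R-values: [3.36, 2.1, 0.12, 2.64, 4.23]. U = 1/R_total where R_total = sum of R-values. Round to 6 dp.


R_total = 3.36 + 2.1 + 0.12 + 2.64 + 4.23 = 12.45
U = 1/12.45 = 0.080321

0.080321


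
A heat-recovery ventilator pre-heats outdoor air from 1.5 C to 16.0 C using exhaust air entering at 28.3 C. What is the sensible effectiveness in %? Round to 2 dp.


eff = (16.0-1.5)/(28.3-1.5)*100 = 54.10 %

54.10 %


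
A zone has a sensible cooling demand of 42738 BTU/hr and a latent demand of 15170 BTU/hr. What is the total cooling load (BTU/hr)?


Qt = 42738 + 15170 = 57908 BTU/hr

57908 BTU/hr


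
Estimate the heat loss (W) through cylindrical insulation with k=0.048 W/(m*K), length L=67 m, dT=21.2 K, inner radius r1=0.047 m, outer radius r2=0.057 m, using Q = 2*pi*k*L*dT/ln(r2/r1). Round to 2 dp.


Q = 2*pi*0.048*67*21.2/ln(0.057/0.047) = 2220.71 W

2220.71 W


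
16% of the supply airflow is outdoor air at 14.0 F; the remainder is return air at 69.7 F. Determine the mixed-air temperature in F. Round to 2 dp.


T_mix = 0.16*14.0 + 0.84*69.7 = 60.79 F

60.79 F


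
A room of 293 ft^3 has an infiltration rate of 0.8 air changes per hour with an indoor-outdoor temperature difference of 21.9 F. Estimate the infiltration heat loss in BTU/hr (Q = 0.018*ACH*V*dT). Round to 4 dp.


Q = 0.018 * 0.8 * 293 * 21.9 = 92.4005 BTU/hr

92.4005 BTU/hr


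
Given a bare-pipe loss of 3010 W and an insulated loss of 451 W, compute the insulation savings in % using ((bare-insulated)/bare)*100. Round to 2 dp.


Savings = ((3010-451)/3010)*100 = 85.02 %

85.02 %


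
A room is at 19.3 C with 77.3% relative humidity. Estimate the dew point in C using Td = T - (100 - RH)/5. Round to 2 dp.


Td = 19.3 - (100-77.3)/5 = 14.76 C

14.76 C


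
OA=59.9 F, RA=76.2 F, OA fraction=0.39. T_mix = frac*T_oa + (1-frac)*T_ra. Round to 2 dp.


T_mix = 0.39*59.9 + 0.61*76.2 = 69.84 F

69.84 F


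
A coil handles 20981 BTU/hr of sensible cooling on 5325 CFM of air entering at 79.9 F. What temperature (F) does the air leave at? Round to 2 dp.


dT = 20981/(1.08*5325) = 3.6482
T_leave = 79.9 - 3.6482 = 76.25 F

76.25 F


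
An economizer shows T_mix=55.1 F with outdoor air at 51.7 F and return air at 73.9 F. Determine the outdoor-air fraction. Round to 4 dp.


frac = (55.1 - 73.9) / (51.7 - 73.9) = 0.8468

0.8468


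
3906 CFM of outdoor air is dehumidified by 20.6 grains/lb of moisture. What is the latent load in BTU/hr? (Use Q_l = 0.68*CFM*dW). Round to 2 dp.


Q = 0.68 * 3906 * 20.6 = 54715.25 BTU/hr

54715.25 BTU/hr


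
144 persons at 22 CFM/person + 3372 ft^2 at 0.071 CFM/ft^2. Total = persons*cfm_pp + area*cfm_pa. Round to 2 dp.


Total = 144*22 + 3372*0.071 = 3407.41 CFM

3407.41 CFM


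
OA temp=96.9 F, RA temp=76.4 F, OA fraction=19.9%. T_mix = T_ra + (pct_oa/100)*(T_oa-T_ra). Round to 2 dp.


T_mix = 76.4 + (19.9/100)*(96.9-76.4) = 80.48 F

80.48 F


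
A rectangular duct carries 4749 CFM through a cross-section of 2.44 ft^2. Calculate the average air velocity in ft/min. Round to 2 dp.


V = 4749 / 2.44 = 1946.31 ft/min

1946.31 ft/min


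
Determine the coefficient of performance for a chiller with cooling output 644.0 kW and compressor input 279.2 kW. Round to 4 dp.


COP = 644.0 / 279.2 = 2.3066

2.3066


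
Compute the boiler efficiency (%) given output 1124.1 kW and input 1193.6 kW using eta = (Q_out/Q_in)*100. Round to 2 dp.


eta = (1124.1/1193.6)*100 = 94.18 %

94.18 %


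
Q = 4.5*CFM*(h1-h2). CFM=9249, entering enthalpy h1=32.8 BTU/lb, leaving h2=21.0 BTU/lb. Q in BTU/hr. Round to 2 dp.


Q = 4.5 * 9249 * (32.8 - 21.0) = 491121.90 BTU/hr

491121.90 BTU/hr


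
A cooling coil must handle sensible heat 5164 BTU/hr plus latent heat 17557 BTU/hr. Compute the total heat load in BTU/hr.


Qt = 5164 + 17557 = 22721 BTU/hr

22721 BTU/hr


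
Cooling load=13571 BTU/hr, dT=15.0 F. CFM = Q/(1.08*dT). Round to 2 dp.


CFM = 13571 / (1.08 * 15.0) = 837.72

837.72 CFM


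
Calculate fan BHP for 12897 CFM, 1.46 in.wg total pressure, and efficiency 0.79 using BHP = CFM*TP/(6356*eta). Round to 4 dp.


BHP = 12897 * 1.46 / (6356 * 0.79) = 3.7500 hp

3.7500 hp


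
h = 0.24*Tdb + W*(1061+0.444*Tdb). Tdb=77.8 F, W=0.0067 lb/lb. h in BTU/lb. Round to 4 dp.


h = 0.24*77.8 + 0.0067*(1061+0.444*77.8) = 26.0121 BTU/lb

26.0121 BTU/lb


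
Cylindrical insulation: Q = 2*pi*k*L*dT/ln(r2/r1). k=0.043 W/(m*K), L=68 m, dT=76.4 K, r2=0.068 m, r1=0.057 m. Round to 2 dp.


Q = 2*pi*0.043*68*76.4/ln(0.068/0.057) = 7954.50 W

7954.50 W


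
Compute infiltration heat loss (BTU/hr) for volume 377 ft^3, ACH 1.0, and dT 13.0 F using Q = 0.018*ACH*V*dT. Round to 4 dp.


Q = 0.018 * 1.0 * 377 * 13.0 = 88.2180 BTU/hr

88.2180 BTU/hr


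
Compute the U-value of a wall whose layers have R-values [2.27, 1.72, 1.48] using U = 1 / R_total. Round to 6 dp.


R_total = 2.27 + 1.72 + 1.48 = 5.47
U = 1/5.47 = 0.182815

0.182815


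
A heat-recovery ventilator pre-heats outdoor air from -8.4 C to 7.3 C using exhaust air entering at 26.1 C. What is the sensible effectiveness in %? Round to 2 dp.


eff = (7.3-(-8.4))/(26.1-(-8.4))*100 = 45.51 %

45.51 %


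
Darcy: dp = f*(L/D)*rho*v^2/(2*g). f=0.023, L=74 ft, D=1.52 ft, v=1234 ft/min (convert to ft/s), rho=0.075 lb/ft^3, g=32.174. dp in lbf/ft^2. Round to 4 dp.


v_fps = 1234/60 = 20.5667 ft/s
dp = 0.023*(74/1.52)*0.075*20.5667^2/(2*32.174) = 0.5520 lbf/ft^2

0.5520 lbf/ft^2
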